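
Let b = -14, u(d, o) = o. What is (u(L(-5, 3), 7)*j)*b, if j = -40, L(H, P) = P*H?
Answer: 3920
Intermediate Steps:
L(H, P) = H*P
(u(L(-5, 3), 7)*j)*b = (7*(-40))*(-14) = -280*(-14) = 3920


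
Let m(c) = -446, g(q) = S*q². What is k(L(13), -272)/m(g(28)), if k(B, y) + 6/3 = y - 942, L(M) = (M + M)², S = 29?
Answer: 608/223 ≈ 2.7265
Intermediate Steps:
g(q) = 29*q²
L(M) = 4*M² (L(M) = (2*M)² = 4*M²)
k(B, y) = -944 + y (k(B, y) = -2 + (y - 942) = -2 + (-942 + y) = -944 + y)
k(L(13), -272)/m(g(28)) = (-944 - 272)/(-446) = -1216*(-1/446) = 608/223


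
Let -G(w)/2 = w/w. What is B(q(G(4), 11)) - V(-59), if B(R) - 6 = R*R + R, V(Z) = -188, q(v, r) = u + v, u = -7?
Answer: 266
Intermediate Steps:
G(w) = -2 (G(w) = -2*w/w = -2*1 = -2)
q(v, r) = -7 + v
B(R) = 6 + R + R² (B(R) = 6 + (R*R + R) = 6 + (R² + R) = 6 + (R + R²) = 6 + R + R²)
B(q(G(4), 11)) - V(-59) = (6 + (-7 - 2) + (-7 - 2)²) - 1*(-188) = (6 - 9 + (-9)²) + 188 = (6 - 9 + 81) + 188 = 78 + 188 = 266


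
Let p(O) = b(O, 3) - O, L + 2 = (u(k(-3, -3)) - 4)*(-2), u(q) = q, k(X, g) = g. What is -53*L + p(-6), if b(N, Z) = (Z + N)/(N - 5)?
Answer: -6927/11 ≈ -629.73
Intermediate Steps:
b(N, Z) = (N + Z)/(-5 + N)
L = 12 (L = -2 + (-3 - 4)*(-2) = -2 - 7*(-2) = -2 + 14 = 12)
p(O) = -O + (3 + O)/(-5 + O) (p(O) = (O + 3)/(-5 + O) - O = (3 + O)/(-5 + O) - O = -O + (3 + O)/(-5 + O))
-53*L + p(-6) = -53*12 + (3 - 6 - 1*(-6)*(-5 - 6))/(-5 - 6) = -636 + (3 - 6 - 1*(-6)*(-11))/(-11) = -636 - (3 - 6 - 66)/11 = -636 - 1/11*(-69) = -636 + 69/11 = -6927/11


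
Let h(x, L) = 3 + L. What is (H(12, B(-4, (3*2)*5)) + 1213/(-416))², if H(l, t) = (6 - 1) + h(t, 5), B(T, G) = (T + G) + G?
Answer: 17598025/173056 ≈ 101.69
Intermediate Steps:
B(T, G) = T + 2*G (B(T, G) = (G + T) + G = T + 2*G)
H(l, t) = 13 (H(l, t) = (6 - 1) + (3 + 5) = 5 + 8 = 13)
(H(12, B(-4, (3*2)*5)) + 1213/(-416))² = (13 + 1213/(-416))² = (13 + 1213*(-1/416))² = (13 - 1213/416)² = (4195/416)² = 17598025/173056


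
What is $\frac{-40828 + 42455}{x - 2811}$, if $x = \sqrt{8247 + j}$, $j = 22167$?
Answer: $- \frac{1524499}{2623769} - \frac{1627 \sqrt{30414}}{7871307} \approx -0.61708$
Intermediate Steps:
$x = \sqrt{30414}$ ($x = \sqrt{8247 + 22167} = \sqrt{30414} \approx 174.4$)
$\frac{-40828 + 42455}{x - 2811} = \frac{-40828 + 42455}{\sqrt{30414} - 2811} = \frac{1627}{-2811 + \sqrt{30414}}$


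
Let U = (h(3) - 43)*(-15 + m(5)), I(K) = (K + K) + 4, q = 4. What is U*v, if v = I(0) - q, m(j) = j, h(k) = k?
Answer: 0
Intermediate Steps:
I(K) = 4 + 2*K (I(K) = 2*K + 4 = 4 + 2*K)
U = 400 (U = (3 - 43)*(-15 + 5) = -40*(-10) = 400)
v = 0 (v = (4 + 2*0) - 1*4 = (4 + 0) - 4 = 4 - 4 = 0)
U*v = 400*0 = 0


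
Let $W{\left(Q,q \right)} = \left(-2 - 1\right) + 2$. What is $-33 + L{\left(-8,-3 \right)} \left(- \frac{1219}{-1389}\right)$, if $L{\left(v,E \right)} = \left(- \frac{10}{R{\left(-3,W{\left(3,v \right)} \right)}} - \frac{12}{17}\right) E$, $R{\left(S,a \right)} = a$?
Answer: $- \frac{452345}{7871} \approx -57.47$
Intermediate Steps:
$W{\left(Q,q \right)} = -1$ ($W{\left(Q,q \right)} = -3 + 2 = -1$)
$L{\left(v,E \right)} = \frac{158 E}{17}$ ($L{\left(v,E \right)} = \left(- \frac{10}{-1} - \frac{12}{17}\right) E = \left(\left(-10\right) \left(-1\right) - \frac{12}{17}\right) E = \left(10 - \frac{12}{17}\right) E = \frac{158 E}{17}$)
$-33 + L{\left(-8,-3 \right)} \left(- \frac{1219}{-1389}\right) = -33 + \frac{158}{17} \left(-3\right) \left(- \frac{1219}{-1389}\right) = -33 - \frac{474 \left(\left(-1219\right) \left(- \frac{1}{1389}\right)\right)}{17} = -33 - \frac{192602}{7871} = - \frac{452345}{7871}$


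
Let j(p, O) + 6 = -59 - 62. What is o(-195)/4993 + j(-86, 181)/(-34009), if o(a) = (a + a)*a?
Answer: 2587018561/169806937 ≈ 15.235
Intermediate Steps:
o(a) = 2*a**2 (o(a) = (2*a)*a = 2*a**2)
j(p, O) = -127 (j(p, O) = -6 + (-59 - 62) = -6 - 121 = -127)
o(-195)/4993 + j(-86, 181)/(-34009) = (2*(-195)**2)/4993 - 127/(-34009) = (2*38025)*(1/4993) - 127*(-1/34009) = 76050*(1/4993) + 127/34009 = 76050/4993 + 127/34009 = 2587018561/169806937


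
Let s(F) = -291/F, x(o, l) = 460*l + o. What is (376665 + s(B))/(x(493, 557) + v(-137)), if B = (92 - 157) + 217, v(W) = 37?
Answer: 57252789/39026000 ≈ 1.4670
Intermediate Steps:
x(o, l) = o + 460*l
B = 152 (B = -65 + 217 = 152)
(376665 + s(B))/(x(493, 557) + v(-137)) = (376665 - 291/152)/((493 + 460*557) + 37) = (376665 - 291*1/152)/((493 + 256220) + 37) = (376665 - 291/152)/(256713 + 37) = (57252789/152)/256750 = (57252789/152)*(1/256750) = 57252789/39026000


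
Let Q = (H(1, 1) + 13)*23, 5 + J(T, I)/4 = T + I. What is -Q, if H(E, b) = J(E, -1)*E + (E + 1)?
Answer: 115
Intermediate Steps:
J(T, I) = -20 + 4*I + 4*T (J(T, I) = -20 + 4*(T + I) = -20 + 4*(I + T) = -20 + (4*I + 4*T) = -20 + 4*I + 4*T)
H(E, b) = 1 + E + E*(-24 + 4*E) (H(E, b) = (-20 + 4*(-1) + 4*E)*E + (E + 1) = (-20 - 4 + 4*E)*E + (1 + E) = (-24 + 4*E)*E + (1 + E) = E*(-24 + 4*E) + (1 + E) = 1 + E + E*(-24 + 4*E))
Q = -115 (Q = ((1 + 1 + 4*1*(-6 + 1)) + 13)*23 = ((1 + 1 + 4*1*(-5)) + 13)*23 = ((1 + 1 - 20) + 13)*23 = (-18 + 13)*23 = -5*23 = -115)
-Q = -1*(-115) = 115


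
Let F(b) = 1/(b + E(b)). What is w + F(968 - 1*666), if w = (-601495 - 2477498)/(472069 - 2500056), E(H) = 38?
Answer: 1048885607/689515580 ≈ 1.5212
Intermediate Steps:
F(b) = 1/(38 + b) (F(b) = 1/(b + 38) = 1/(38 + b))
w = 3078993/2027987 (w = -3078993/(-2027987) = -3078993*(-1/2027987) = 3078993/2027987 ≈ 1.5183)
w + F(968 - 1*666) = 3078993/2027987 + 1/(38 + (968 - 1*666)) = 3078993/2027987 + 1/(38 + (968 - 666)) = 3078993/2027987 + 1/(38 + 302) = 3078993/2027987 + 1/340 = 1048885607/689515580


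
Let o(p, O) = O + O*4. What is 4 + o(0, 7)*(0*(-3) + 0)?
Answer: 4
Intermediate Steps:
o(p, O) = 5*O (o(p, O) = O + 4*O = 5*O)
4 + o(0, 7)*(0*(-3) + 0) = 4 + (5*7)*(0*(-3) + 0) = 4 + 35*(0 + 0) = 4 + 35*0 = 4 + 0 = 4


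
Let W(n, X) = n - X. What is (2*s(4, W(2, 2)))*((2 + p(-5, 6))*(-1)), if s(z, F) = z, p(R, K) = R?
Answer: 24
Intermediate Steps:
(2*s(4, W(2, 2)))*((2 + p(-5, 6))*(-1)) = (2*4)*((2 - 5)*(-1)) = 8*(-3*(-1)) = 8*3 = 24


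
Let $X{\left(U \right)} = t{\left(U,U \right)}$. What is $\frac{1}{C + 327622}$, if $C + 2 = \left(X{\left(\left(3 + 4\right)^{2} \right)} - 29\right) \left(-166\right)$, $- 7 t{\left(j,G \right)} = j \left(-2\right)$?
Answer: $\frac{1}{330110} \approx 3.0293 \cdot 10^{-6}$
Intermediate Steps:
$t{\left(j,G \right)} = \frac{2 j}{7}$ ($t{\left(j,G \right)} = - \frac{j \left(-2\right)}{7} = - \frac{\left(-2\right) j}{7} = \frac{2 j}{7}$)
$X{\left(U \right)} = \frac{2 U}{7}$
$C = 2488$ ($C = -2 + \left(\frac{2 \left(3 + 4\right)^{2}}{7} - 29\right) \left(-166\right) = -2 + \left(\frac{2 \cdot 7^{2}}{7} - 29\right) \left(-166\right) = -2 + \left(\frac{2}{7} \cdot 49 - 29\right) \left(-166\right) = -2 + \left(14 - 29\right) \left(-166\right) = -2 - -2490 = -2 + 2490 = 2488$)
$\frac{1}{C + 327622} = \frac{1}{2488 + 327622} = \frac{1}{330110}$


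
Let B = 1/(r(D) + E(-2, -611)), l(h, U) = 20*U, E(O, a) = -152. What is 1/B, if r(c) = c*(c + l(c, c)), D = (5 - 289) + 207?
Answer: 124357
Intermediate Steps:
D = -77 (D = -284 + 207 = -77)
r(c) = 21*c² (r(c) = c*(c + 20*c) = c*(21*c) = 21*c²)
B = 1/124357 (B = 1/(21*(-77)² - 152) = 1/(21*5929 - 152) = 1/(124509 - 152) = 1/124357 ≈ 8.0414e-6)
1/B = 1/(1/124357) = 124357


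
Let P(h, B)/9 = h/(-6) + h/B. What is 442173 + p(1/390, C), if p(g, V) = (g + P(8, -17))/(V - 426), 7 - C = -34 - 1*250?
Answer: 395767051273/895050 ≈ 4.4217e+5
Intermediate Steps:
P(h, B) = -3*h/2 + 9*h/B (P(h, B) = 9*(h/(-6) + h/B) = 9*(h*(-⅙) + h/B) = 9*(-h/6 + h/B) = -3*h/2 + 9*h/B)
C = 291 (C = 7 - (-34 - 1*250) = 7 - (-34 - 250) = 7 - 1*(-284) = 7 + 284 = 291)
p(g, V) = (-276/17 + g)/(-426 + V) (p(g, V) = (g + (3/2)*8*(6 - 1*(-17))/(-17))/(V - 426) = (g + (3/2)*8*(-1/17)*(6 + 17))/(-426 + V) = (g + (3/2)*8*(-1/17)*23)/(-426 + V) = (g - 276/17)/(-426 + V) = (-276/17 + g)/(-426 + V))
442173 + p(1/390, C) = 442173 + (-276/17 + 1/390)/(-426 + 291) = 442173 + (-276/17 + 1/390)/(-135) = 442173 - 1/135*(-107623/6630) = 442173 + 107623/895050 = 395767051273/895050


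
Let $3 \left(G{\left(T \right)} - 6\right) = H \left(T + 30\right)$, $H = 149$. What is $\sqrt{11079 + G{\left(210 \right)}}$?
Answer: $\sqrt{23005} \approx 151.67$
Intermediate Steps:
$G{\left(T \right)} = 1496 + \frac{149 T}{3}$ ($G{\left(T \right)} = 6 + \frac{149 \left(T + 30\right)}{3} = 6 + \frac{149 \left(30 + T\right)}{3} = 6 + \frac{4470 + 149 T}{3} = 6 + \left(1490 + \frac{149 T}{3}\right) = 1496 + \frac{149 T}{3}$)
$\sqrt{11079 + G{\left(210 \right)}} = \sqrt{11079 + \left(1496 + \frac{149}{3} \cdot 210\right)} = \sqrt{11079 + \left(1496 + 10430\right)} = \sqrt{11079 + 11926} = \sqrt{23005}$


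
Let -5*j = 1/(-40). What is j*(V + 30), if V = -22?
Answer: 1/25 ≈ 0.040000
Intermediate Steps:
j = 1/200 (j = -⅕/(-40) = -⅕*(-1/40) = 1/200 ≈ 0.0050000)
j*(V + 30) = (-22 + 30)/200 = (1/200)*8 = 1/25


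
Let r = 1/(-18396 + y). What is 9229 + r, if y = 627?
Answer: 163990100/17769 ≈ 9229.0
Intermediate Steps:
r = -1/17769 (r = 1/(-18396 + 627) = 1/(-17769) = -1/17769 ≈ -5.6278e-5)
9229 + r = 9229 - 1/17769 = 163990100/17769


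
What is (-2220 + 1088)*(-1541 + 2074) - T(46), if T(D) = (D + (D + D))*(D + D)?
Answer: -616052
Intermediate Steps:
T(D) = 6*D² (T(D) = (D + 2*D)*(2*D) = (3*D)*(2*D) = 6*D²)
(-2220 + 1088)*(-1541 + 2074) - T(46) = (-2220 + 1088)*(-1541 + 2074) - 6*46² = -1132*533 - 6*2116 = -603356 - 1*12696 = -603356 - 12696 = -616052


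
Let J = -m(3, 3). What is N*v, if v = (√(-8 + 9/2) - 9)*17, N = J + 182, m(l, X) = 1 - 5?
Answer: -28458 + 1581*I*√14 ≈ -28458.0 + 5915.6*I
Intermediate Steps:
m(l, X) = -4
J = 4 (J = -1*(-4) = 4)
N = 186 (N = 4 + 182 = 186)
v = -153 + 17*I*√14/2 (v = (√(-8 + 9*(½)) - 9)*17 = (√(-8 + 9/2) - 9)*17 = (√(-7/2) - 9)*17 = (I*√14/2 - 9)*17 = (-9 + I*√14/2)*17 = -153 + 17*I*√14/2 ≈ -153.0 + 31.804*I)
N*v = 186*(-153 + 17*I*√14/2) = -28458 + 1581*I*√14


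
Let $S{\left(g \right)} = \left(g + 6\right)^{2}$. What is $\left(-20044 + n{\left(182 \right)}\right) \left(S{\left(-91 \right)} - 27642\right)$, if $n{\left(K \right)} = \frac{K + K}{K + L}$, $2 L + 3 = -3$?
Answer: $\frac{73246232504}{179} \approx 4.092 \cdot 10^{8}$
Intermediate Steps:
$L = -3$ ($L = - \frac{3}{2} + \frac{1}{2} \left(-3\right) = - \frac{3}{2} - \frac{3}{2} = -3$)
$S{\left(g \right)} = \left(6 + g\right)^{2}$
$n{\left(K \right)} = \frac{2 K}{-3 + K}$ ($n{\left(K \right)} = \frac{K + K}{K - 3} = \frac{2 K}{-3 + K}$)
$\left(-20044 + n{\left(182 \right)}\right) \left(S{\left(-91 \right)} - 27642\right) = \left(-20044 + 2 \cdot 182 \frac{1}{-3 + 182}\right) \left(\left(6 - 91\right)^{2} - 27642\right) = \left(-20044 + 2 \cdot 182 \cdot \frac{1}{179}\right) \left(\left(-85\right)^{2} - 27642\right) = \left(-20044 + 2 \cdot 182 \cdot \frac{1}{179}\right) \left(7225 - 27642\right) = \left(-20044 + \frac{364}{179}\right) \left(-20417\right) = \left(- \frac{3587512}{179}\right) \left(-20417\right) = \frac{73246232504}{179}$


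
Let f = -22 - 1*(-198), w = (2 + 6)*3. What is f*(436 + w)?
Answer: 80960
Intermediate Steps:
w = 24 (w = 8*3 = 24)
f = 176 (f = -22 + 198 = 176)
f*(436 + w) = 176*(436 + 24) = 176*460 = 80960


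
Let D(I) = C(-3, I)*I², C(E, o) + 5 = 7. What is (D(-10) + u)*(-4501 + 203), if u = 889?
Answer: -4680522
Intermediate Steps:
C(E, o) = 2 (C(E, o) = -5 + 7 = 2)
D(I) = 2*I²
(D(-10) + u)*(-4501 + 203) = (2*(-10)² + 889)*(-4501 + 203) = (2*100 + 889)*(-4298) = (200 + 889)*(-4298) = 1089*(-4298) = -4680522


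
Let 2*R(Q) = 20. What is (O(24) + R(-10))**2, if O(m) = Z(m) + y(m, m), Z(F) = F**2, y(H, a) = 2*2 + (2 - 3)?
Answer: 346921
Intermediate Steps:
y(H, a) = 3 (y(H, a) = 4 - 1 = 3)
R(Q) = 10 (R(Q) = (1/2)*20 = 10)
O(m) = 3 + m**2 (O(m) = m**2 + 3 = 3 + m**2)
(O(24) + R(-10))**2 = ((3 + 24**2) + 10)**2 = ((3 + 576) + 10)**2 = (579 + 10)**2 = 589**2 = 346921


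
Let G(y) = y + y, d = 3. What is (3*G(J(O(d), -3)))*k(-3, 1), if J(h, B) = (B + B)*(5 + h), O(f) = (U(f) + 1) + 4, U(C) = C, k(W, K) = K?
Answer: -468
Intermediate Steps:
O(f) = 5 + f (O(f) = (f + 1) + 4 = (1 + f) + 4 = 5 + f)
J(h, B) = 2*B*(5 + h) (J(h, B) = (2*B)*(5 + h) = 2*B*(5 + h))
G(y) = 2*y
(3*G(J(O(d), -3)))*k(-3, 1) = (3*(2*(2*(-3)*(5 + (5 + 3)))))*1 = (3*(2*(2*(-3)*(5 + 8))))*1 = (3*(2*(2*(-3)*13)))*1 = (3*(2*(-78)))*1 = (3*(-156))*1 = -468*1 = -468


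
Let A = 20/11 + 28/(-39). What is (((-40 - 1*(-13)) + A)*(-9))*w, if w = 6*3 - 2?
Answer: 533328/143 ≈ 3729.6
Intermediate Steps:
w = 16 (w = 18 - 2 = 16)
A = 472/429 (A = 20*(1/11) + 28*(-1/39) = 20/11 - 28/39 = 472/429 ≈ 1.1002)
(((-40 - 1*(-13)) + A)*(-9))*w = (((-40 - 1*(-13)) + 472/429)*(-9))*16 = (((-40 + 13) + 472/429)*(-9))*16 = ((-27 + 472/429)*(-9))*16 = -11111/429*(-9)*16 = (33333/143)*16 = 533328/143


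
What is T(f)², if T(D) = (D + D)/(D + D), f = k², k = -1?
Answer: 1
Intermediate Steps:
f = 1 (f = (-1)² = 1)
T(D) = 1 (T(D) = (2*D)/((2*D)) = (2*D)*(1/(2*D)) = 1)
T(f)² = 1² = 1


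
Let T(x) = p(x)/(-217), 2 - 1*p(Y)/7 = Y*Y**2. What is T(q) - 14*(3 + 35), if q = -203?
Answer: -8381921/31 ≈ -2.7038e+5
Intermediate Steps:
p(Y) = 14 - 7*Y**3 (p(Y) = 14 - 7*Y*Y**2 = 14 - 7*Y**3)
T(x) = -2/31 + x**3/31 (T(x) = (14 - 7*x**3)/(-217) = (14 - 7*x**3)*(-1/217) = -2/31 + x**3/31)
T(q) - 14*(3 + 35) = (-2/31 + (1/31)*(-203)**3) - 14*(3 + 35) = (-2/31 + (1/31)*(-8365427)) - 14*38 = (-2/31 - 8365427/31) - 1*532 = -8365429/31 - 532 = -8381921/31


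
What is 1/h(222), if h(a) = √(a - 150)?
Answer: √2/12 ≈ 0.11785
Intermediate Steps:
h(a) = √(-150 + a)
1/h(222) = 1/(√(-150 + 222)) = 1/(√72) = 1/(6*√2) = √2/12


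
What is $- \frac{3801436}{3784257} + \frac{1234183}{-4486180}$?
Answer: $- \frac{21724391811511}{16976858068260} \approx -1.2796$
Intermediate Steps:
$- \frac{3801436}{3784257} + \frac{1234183}{-4486180} = \left(-3801436\right) \frac{1}{3784257} + 1234183 \left(- \frac{1}{4486180}\right) = - \frac{3801436}{3784257} - \frac{1234183}{4486180} = - \frac{21724391811511}{16976858068260}$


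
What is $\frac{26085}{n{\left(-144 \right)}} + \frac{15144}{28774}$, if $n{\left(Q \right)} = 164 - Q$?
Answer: $\frac{377617071}{4431196} \approx 85.218$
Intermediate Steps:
$\frac{26085}{n{\left(-144 \right)}} + \frac{15144}{28774} = \frac{26085}{164 - -144} + \frac{15144}{28774} = \frac{26085}{164 + 144} + 15144 \cdot \frac{1}{28774} = \frac{26085}{308} + \frac{7572}{14387} = \frac{377617071}{4431196}$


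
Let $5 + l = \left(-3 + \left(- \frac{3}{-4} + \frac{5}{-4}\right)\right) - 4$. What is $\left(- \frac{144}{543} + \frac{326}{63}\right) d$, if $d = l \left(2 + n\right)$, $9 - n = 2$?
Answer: $- \frac{699775}{1267} \approx -552.31$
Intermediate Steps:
$n = 7$ ($n = 9 - 2 = 7$)
$l = - \frac{25}{2}$ ($l = -5 + \left(\left(-3 + \left(- \frac{3}{-4} + \frac{5}{-4}\right)\right) - 4\right) = -5 + \left(\left(-3 + \left(\left(-3\right) \left(- \frac{1}{4}\right) + 5 \left(- \frac{1}{4}\right)\right)\right) - 4\right) = -5 + \left(\left(-3 + \left(\frac{3}{4} - \frac{5}{4}\right)\right) - 4\right) = -5 - \frac{15}{2} = - \frac{25}{2} \approx -12.5$)
$d = - \frac{225}{2}$ ($d = - \frac{25 \left(2 + 7\right)}{2} = \left(- \frac{25}{2}\right) 9 = - \frac{225}{2} \approx -112.5$)
$\left(- \frac{144}{543} + \frac{326}{63}\right) d = \left(- \frac{144}{543} + \frac{326}{63}\right) \left(- \frac{225}{2}\right) = \left(\left(-144\right) \frac{1}{543} + 326 \cdot \frac{1}{63}\right) \left(- \frac{225}{2}\right) = \left(- \frac{48}{181} + \frac{326}{63}\right) \left(- \frac{225}{2}\right) = \frac{55982}{11403} \left(- \frac{225}{2}\right) = - \frac{699775}{1267}$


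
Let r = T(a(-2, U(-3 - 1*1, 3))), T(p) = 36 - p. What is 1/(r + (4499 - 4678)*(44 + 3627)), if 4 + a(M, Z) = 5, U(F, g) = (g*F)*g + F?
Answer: -1/657074 ≈ -1.5219e-6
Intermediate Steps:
U(F, g) = F + F*g² (U(F, g) = (F*g)*g + F = F*g² + F = F + F*g²)
a(M, Z) = 1 (a(M, Z) = -4 + 5 = 1)
r = 35 (r = 36 - 1*1 = 36 - 1 = 35)
1/(r + (4499 - 4678)*(44 + 3627)) = 1/(35 + (4499 - 4678)*(44 + 3627)) = 1/(35 - 179*3671) = 1/(35 - 657109) = 1/(-657074) = -1/657074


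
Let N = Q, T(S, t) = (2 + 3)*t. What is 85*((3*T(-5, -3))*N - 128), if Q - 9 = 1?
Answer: -49130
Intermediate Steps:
T(S, t) = 5*t
Q = 10 (Q = 9 + 1 = 10)
N = 10
85*((3*T(-5, -3))*N - 128) = 85*((3*(5*(-3)))*10 - 128) = 85*((3*(-15))*10 - 128) = 85*(-45*10 - 128) = 85*(-450 - 128) = 85*(-578) = -49130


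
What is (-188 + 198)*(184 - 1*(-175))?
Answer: 3590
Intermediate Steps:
(-188 + 198)*(184 - 1*(-175)) = 10*(184 + 175) = 10*359 = 3590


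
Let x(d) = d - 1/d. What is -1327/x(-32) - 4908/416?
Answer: 3161035/106392 ≈ 29.711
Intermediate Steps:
-1327/x(-32) - 4908/416 = -1327/(-32 - 1/(-32)) - 4908/416 = -1327/(-32 - 1*(-1/32)) - 4908*1/416 = -1327/(-32 + 1/32) - 1227/104 = -1327/(-1023/32) - 1227/104 = -1327*(-32/1023) - 1227/104 = 42464/1023 - 1227/104 = 3161035/106392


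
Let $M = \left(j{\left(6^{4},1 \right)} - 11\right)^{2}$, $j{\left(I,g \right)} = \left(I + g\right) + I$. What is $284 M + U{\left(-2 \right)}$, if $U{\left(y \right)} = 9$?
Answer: $1893349625$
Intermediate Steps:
$j{\left(I,g \right)} = g + 2 I$
$M = 6666724$ ($M = \left(\left(1 + 2 \cdot 6^{4}\right) - 11\right)^{2} = \left(\left(1 + 2 \cdot 1296\right) - 11\right)^{2} = \left(\left(1 + 2592\right) - 11\right)^{2} = \left(2593 - 11\right)^{2} = 2582^{2} = 6666724$)
$284 M + U{\left(-2 \right)} = 284 \cdot 6666724 + 9 = 1893349616 + 9 = 1893349625$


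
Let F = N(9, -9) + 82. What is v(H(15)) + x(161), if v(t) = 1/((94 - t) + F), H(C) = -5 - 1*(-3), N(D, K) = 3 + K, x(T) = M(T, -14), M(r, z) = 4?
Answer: 689/172 ≈ 4.0058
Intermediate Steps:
x(T) = 4
H(C) = -2 (H(C) = -5 + 3 = -2)
F = 76 (F = (3 - 9) + 82 = -6 + 82 = 76)
v(t) = 1/(170 - t) (v(t) = 1/((94 - t) + 76) = 1/(170 - t))
v(H(15)) + x(161) = 1/(170 - 1*(-2)) + 4 = 1/(170 + 2) + 4 = 1/172 + 4 = 689/172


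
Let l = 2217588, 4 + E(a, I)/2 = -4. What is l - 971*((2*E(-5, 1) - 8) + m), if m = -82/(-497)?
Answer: 1121365094/497 ≈ 2.2563e+6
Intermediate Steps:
m = 82/497 (m = -82*(-1/497) = 82/497 ≈ 0.16499)
E(a, I) = -16 (E(a, I) = -8 + 2*(-4) = -8 - 8 = -16)
l - 971*((2*E(-5, 1) - 8) + m) = 2217588 - 971*((2*(-16) - 8) + 82/497) = 2217588 - 971*((-32 - 8) + 82/497) = 2217588 - 971*(-40 + 82/497) = 2217588 - 971*(-19798/497) = 2217588 + 19223858/497 = 1121365094/497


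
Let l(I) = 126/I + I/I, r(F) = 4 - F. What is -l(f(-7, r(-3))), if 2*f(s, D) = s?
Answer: 35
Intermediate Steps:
f(s, D) = s/2
l(I) = 1 + 126/I (l(I) = 126/I + 1 = 1 + 126/I)
-l(f(-7, r(-3))) = -(126 + (½)*(-7))/((½)*(-7)) = -(126 - 7/2)/(-7/2) = -(-2)*245/(7*2) = -1*(-35) = 35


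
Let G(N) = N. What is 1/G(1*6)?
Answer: 1/6 ≈ 0.16667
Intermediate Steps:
1/G(1*6) = 1/(1*6) = 1/6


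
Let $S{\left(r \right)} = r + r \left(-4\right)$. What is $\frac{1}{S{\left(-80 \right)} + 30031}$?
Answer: $\frac{1}{30271} \approx 3.3035 \cdot 10^{-5}$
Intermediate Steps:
$S{\left(r \right)} = - 3 r$ ($S{\left(r \right)} = r - 4 r = - 3 r$)
$\frac{1}{S{\left(-80 \right)} + 30031} = \frac{1}{\left(-3\right) \left(-80\right) + 30031} = \frac{1}{240 + 30031} = \frac{1}{30271}$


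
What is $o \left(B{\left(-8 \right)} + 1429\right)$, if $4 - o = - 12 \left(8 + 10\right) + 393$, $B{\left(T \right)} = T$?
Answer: $-245833$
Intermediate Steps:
$o = -173$ ($o = 4 - \left(- 12 \left(8 + 10\right) + 393\right) = 4 - \left(\left(-12\right) 18 + 393\right) = 4 - \left(-216 + 393\right) = 4 - 177 = -173$)
$o \left(B{\left(-8 \right)} + 1429\right) = - 173 \left(-8 + 1429\right) = \left(-173\right) 1421 = -245833$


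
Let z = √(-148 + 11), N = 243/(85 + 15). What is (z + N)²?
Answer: -1310951/10000 + 243*I*√137/50 ≈ -131.1 + 56.885*I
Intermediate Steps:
N = 243/100 ≈ 2.4300
z = I*√137 (z = √(-137) = I*√137 ≈ 11.705*I)
(z + N)² = (I*√137 + 243/100)² = (243/100 + I*√137)²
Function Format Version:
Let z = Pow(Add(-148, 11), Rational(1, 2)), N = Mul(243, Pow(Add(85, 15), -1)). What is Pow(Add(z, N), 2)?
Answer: Add(Rational(-1310951, 10000), Mul(Rational(243, 50), I, Pow(137, Rational(1, 2)))) ≈ Add(-131.10, Mul(56.885, I))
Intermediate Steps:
N = Rational(243, 100) (N = Mul(243, Pow(100, -1)) = Mul(243, Rational(1, 100)) = Rational(243, 100) ≈ 2.4300)
z = Mul(I, Pow(137, Rational(1, 2))) (z = Pow(-137, Rational(1, 2)) = Mul(I, Pow(137, Rational(1, 2))) ≈ Mul(11.705, I))
Pow(Add(z, N), 2) = Pow(Add(Mul(I, Pow(137, Rational(1, 2))), Rational(243, 100)), 2) = Pow(Add(Rational(243, 100), Mul(I, Pow(137, Rational(1, 2)))), 2)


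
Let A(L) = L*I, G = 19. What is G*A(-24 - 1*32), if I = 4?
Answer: -4256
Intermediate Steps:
A(L) = 4*L (A(L) = L*4 = 4*L)
G*A(-24 - 1*32) = 19*(4*(-24 - 1*32)) = 19*(4*(-24 - 32)) = 19*(4*(-56)) = 19*(-224) = -4256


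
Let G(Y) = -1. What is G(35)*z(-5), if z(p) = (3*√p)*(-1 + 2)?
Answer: -3*I*√5 ≈ -6.7082*I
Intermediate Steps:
z(p) = 3*√p (z(p) = (3*√p)*1 = 3*√p)
G(35)*z(-5) = -3*√(-5) = -3*I*√5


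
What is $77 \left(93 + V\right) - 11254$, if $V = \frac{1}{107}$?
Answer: $- \frac{437874}{107} \approx -4092.3$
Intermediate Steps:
$V = \frac{1}{107} \approx 0.0093458$
$77 \left(93 + V\right) - 11254 = 77 \left(93 + \frac{1}{107}\right) - 11254 = 77 \cdot \frac{9952}{107} + \left(-17400 + 6146\right) = \frac{766304}{107} - 11254 = - \frac{437874}{107}$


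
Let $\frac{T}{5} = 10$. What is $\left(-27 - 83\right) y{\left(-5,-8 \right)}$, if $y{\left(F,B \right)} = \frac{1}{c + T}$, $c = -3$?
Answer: $- \frac{110}{47} \approx -2.3404$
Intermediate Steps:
$T = 50$ ($T = 5 \cdot 10 = 50$)
$y{\left(F,B \right)} = \frac{1}{47}$ ($y{\left(F,B \right)} = \frac{1}{-3 + 50} = \frac{1}{47}$)
$\left(-27 - 83\right) y{\left(-5,-8 \right)} = \left(-27 - 83\right) \frac{1}{47} = \left(-110\right) \frac{1}{47} = - \frac{110}{47}$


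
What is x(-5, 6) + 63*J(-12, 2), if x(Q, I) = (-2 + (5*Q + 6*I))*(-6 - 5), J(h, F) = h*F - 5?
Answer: -1926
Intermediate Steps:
J(h, F) = -5 + F*h (J(h, F) = F*h - 5 = -5 + F*h)
x(Q, I) = 22 - 66*I - 55*Q (x(Q, I) = (-2 + 5*Q + 6*I)*(-11) = 22 - 66*I - 55*Q)
x(-5, 6) + 63*J(-12, 2) = (22 - 66*6 - 55*(-5)) + 63*(-5 + 2*(-12)) = (22 - 396 + 275) + 63*(-5 - 24) = -99 + 63*(-29) = -99 - 1827 = -1926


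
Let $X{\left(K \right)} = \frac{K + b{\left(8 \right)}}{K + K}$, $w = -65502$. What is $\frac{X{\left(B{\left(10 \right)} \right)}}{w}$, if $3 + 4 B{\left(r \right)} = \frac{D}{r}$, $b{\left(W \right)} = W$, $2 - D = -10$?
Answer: $\frac{151}{1179036} \approx 0.00012807$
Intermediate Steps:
$D = 12$ ($D = 2 - -10 = 2 + 10 = 12$)
$B{\left(r \right)} = - \frac{3}{4} + \frac{3}{r}$ ($B{\left(r \right)} = - \frac{3}{4} + \frac{12 \frac{1}{r}}{4} = - \frac{3}{4} + \frac{3}{r}$)
$X{\left(K \right)} = \frac{8 + K}{2 K}$ ($X{\left(K \right)} = \frac{K + 8}{K + K} = \frac{8 + K}{2 K}$)
$\frac{X{\left(B{\left(10 \right)} \right)}}{w} = \frac{\frac{1}{2} \frac{1}{- \frac{3}{4} + \frac{3}{10}} \left(8 - \left(\frac{3}{4} - \frac{3}{10}\right)\right)}{-65502} = \frac{8 + \left(- \frac{3}{4} + 3 \cdot \frac{1}{10}\right)}{2 \left(- \frac{3}{4} + 3 \cdot \frac{1}{10}\right)} \left(- \frac{1}{65502}\right) = \frac{8 + \left(- \frac{3}{4} + \frac{3}{10}\right)}{2 \left(- \frac{3}{4} + \frac{3}{10}\right)} \left(- \frac{1}{65502}\right) = \frac{8 - \frac{9}{20}}{2 \left(- \frac{9}{20}\right)} \left(- \frac{1}{65502}\right) = \frac{1}{2} \left(- \frac{20}{9}\right) \frac{151}{20} \left(- \frac{1}{65502}\right) = \left(- \frac{151}{18}\right) \left(- \frac{1}{65502}\right) = \frac{151}{1179036}$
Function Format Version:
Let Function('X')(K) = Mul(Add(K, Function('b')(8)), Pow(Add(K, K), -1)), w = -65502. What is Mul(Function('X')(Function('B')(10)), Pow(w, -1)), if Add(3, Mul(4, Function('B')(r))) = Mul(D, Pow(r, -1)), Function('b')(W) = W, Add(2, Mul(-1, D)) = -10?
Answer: Rational(151, 1179036) ≈ 0.00012807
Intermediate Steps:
D = 12 (D = Add(2, Mul(-1, -10)) = Add(2, 10) = 12)
Function('B')(r) = Add(Rational(-3, 4), Mul(3, Pow(r, -1))) (Function('B')(r) = Add(Rational(-3, 4), Mul(Rational(1, 4), Mul(12, Pow(r, -1)))) = Add(Rational(-3, 4), Mul(3, Pow(r, -1))))
Function('X')(K) = Mul(Rational(1, 2), Pow(K, -1), Add(8, K)) (Function('X')(K) = Mul(Add(K, 8), Pow(Add(K, K), -1)) = Mul(Add(8, K), Pow(Mul(2, K), -1)) = Mul(Add(8, K), Mul(Rational(1, 2), Pow(K, -1))) = Mul(Rational(1, 2), Pow(K, -1), Add(8, K)))
Mul(Function('X')(Function('B')(10)), Pow(w, -1)) = Mul(Mul(Rational(1, 2), Pow(Add(Rational(-3, 4), Mul(3, Pow(10, -1))), -1), Add(8, Add(Rational(-3, 4), Mul(3, Pow(10, -1))))), Pow(-65502, -1)) = Mul(Mul(Rational(1, 2), Pow(Add(Rational(-3, 4), Mul(3, Rational(1, 10))), -1), Add(8, Add(Rational(-3, 4), Mul(3, Rational(1, 10))))), Rational(-1, 65502)) = Mul(Mul(Rational(1, 2), Pow(Add(Rational(-3, 4), Rational(3, 10)), -1), Add(8, Add(Rational(-3, 4), Rational(3, 10)))), Rational(-1, 65502)) = Mul(Mul(Rational(1, 2), Pow(Rational(-9, 20), -1), Add(8, Rational(-9, 20))), Rational(-1, 65502)) = Mul(Mul(Rational(1, 2), Rational(-20, 9), Rational(151, 20)), Rational(-1, 65502)) = Mul(Rational(-151, 18), Rational(-1, 65502)) = Rational(151, 1179036)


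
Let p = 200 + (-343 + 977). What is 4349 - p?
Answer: 3515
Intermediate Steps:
p = 834 (p = 200 + 634 = 834)
4349 - p = 4349 - 1*834 = 4349 - 834 = 3515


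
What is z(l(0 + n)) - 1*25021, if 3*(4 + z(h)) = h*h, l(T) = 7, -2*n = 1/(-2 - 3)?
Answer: -75026/3 ≈ -25009.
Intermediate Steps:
n = ⅒ (n = -1/(2*(-2 - 3)) = -½/(-5) = -½*(-⅕) = ⅒ ≈ 0.10000)
z(h) = -4 + h²/3 (z(h) = -4 + (h*h)/3 = -4 + h²/3)
z(l(0 + n)) - 1*25021 = (-4 + (⅓)*7²) - 1*25021 = (-4 + (⅓)*49) - 25021 = (-4 + 49/3) - 25021 = 37/3 - 25021 = -75026/3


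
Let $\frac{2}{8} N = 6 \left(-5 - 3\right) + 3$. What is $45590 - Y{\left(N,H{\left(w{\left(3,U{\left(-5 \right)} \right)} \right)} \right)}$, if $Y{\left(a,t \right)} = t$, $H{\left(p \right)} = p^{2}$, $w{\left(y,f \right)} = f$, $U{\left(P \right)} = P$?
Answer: $45565$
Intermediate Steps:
$N = -180$ ($N = 4 \left(6 \left(-5 - 3\right) + 3\right) = 4 \left(6 \left(-8\right) + 3\right) = 4 \left(-48 + 3\right) = 4 \left(-45\right) = -180$)
$45590 - Y{\left(N,H{\left(w{\left(3,U{\left(-5 \right)} \right)} \right)} \right)} = 45590 - \left(-5\right)^{2} = 45590 - 25 = 45565$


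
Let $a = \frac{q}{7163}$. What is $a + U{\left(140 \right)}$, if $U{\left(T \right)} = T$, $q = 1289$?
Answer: $\frac{1004109}{7163} \approx 140.18$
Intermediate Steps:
$a = \frac{1289}{7163} \approx 0.17995$
$a + U{\left(140 \right)} = \frac{1289}{7163} + 140 = \frac{1004109}{7163}$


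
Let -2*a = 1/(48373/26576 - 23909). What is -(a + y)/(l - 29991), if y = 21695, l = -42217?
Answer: 13784074705933/45877873491888 ≈ 0.30045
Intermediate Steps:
a = 13288/635357211 (a = -1/(2*(48373/26576 - 23909)) = -1/(2*(-635357211/26576)) = -1/2*(-26576/635357211) = 13288/635357211 ≈ 2.0914e-5)
-(a + y)/(l - 29991) = -(13288/635357211 + 21695)/(-42217 - 29991) = -13784074705933/(635357211*(-72208)) = -13784074705933*(-1)/(635357211*72208) = -1*(-13784074705933/45877873491888) = 13784074705933/45877873491888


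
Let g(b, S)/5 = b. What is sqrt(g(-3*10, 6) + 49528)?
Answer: sqrt(49378) ≈ 222.21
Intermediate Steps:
g(b, S) = 5*b
sqrt(g(-3*10, 6) + 49528) = sqrt(5*(-3*10) + 49528) = sqrt(5*(-30) + 49528) = sqrt(-150 + 49528) = sqrt(49378)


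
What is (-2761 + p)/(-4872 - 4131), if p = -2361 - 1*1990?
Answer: 7112/9003 ≈ 0.78996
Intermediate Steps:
p = -4351 (p = -2361 - 1990 = -4351)
(-2761 + p)/(-4872 - 4131) = (-2761 - 4351)/(-4872 - 4131) = -7112/(-9003) = -7112*(-1/9003) = 7112/9003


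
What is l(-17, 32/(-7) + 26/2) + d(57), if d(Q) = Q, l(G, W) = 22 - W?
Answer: 494/7 ≈ 70.571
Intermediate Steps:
l(-17, 32/(-7) + 26/2) + d(57) = (22 - (32/(-7) + 26/2)) + 57 = (22 - (32*(-⅐) + 26*(½))) + 57 = (22 - (-32/7 + 13)) + 57 = (22 - 1*59/7) + 57 = (22 - 59/7) + 57 = 95/7 + 57 = 494/7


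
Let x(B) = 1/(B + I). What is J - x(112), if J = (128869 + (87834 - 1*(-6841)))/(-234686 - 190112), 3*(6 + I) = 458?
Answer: -87372269/164821624 ≈ -0.53010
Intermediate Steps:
I = 440/3 (I = -6 + (⅓)*458 = -6 + 458/3 = 440/3 ≈ 146.67)
x(B) = 1/(440/3 + B) (x(B) = 1/(B + 440/3) = 1/(440/3 + B))
J = -111772/212399 (J = (128869 + (87834 + 6841))/(-424798) = (128869 + 94675)*(-1/424798) = 223544*(-1/424798) = -111772/212399 ≈ -0.52624)
J - x(112) = -111772/212399 - 3/(440 + 3*112) = -111772/212399 - 3/(440 + 336) = -111772/212399 - 3/776 = -87372269/164821624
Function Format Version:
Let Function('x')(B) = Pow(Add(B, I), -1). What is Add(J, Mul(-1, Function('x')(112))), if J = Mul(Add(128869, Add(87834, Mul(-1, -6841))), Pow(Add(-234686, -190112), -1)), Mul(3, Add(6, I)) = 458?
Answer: Rational(-87372269, 164821624) ≈ -0.53010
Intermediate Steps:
I = Rational(440, 3) (I = Add(-6, Mul(Rational(1, 3), 458)) = Add(-6, Rational(458, 3)) = Rational(440, 3) ≈ 146.67)
Function('x')(B) = Pow(Add(Rational(440, 3), B), -1) (Function('x')(B) = Pow(Add(B, Rational(440, 3)), -1) = Pow(Add(Rational(440, 3), B), -1))
J = Rational(-111772, 212399) (J = Mul(Add(128869, Add(87834, 6841)), Pow(-424798, -1)) = Mul(Add(128869, 94675), Rational(-1, 424798)) = Mul(223544, Rational(-1, 424798)) = Rational(-111772, 212399) ≈ -0.52624)
Add(J, Mul(-1, Function('x')(112))) = Add(Rational(-111772, 212399), Mul(-1, Mul(3, Pow(Add(440, Mul(3, 112)), -1)))) = Add(Rational(-111772, 212399), Mul(-1, Mul(3, Pow(Add(440, 336), -1)))) = Add(Rational(-111772, 212399), Mul(-1, Mul(3, Pow(776, -1)))) = Add(Rational(-111772, 212399), Mul(-1, Mul(3, Rational(1, 776)))) = Add(Rational(-111772, 212399), Mul(-1, Rational(3, 776))) = Add(Rational(-111772, 212399), Rational(-3, 776)) = Rational(-87372269, 164821624)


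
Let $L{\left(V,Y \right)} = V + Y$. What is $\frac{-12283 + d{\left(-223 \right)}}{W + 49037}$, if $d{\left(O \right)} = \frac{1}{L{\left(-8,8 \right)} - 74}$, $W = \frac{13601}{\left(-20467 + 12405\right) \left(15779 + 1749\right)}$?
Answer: $- \frac{316363064808}{1263004030849} \approx -0.25048$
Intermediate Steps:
$W = - \frac{67}{696112}$ ($W = \frac{13601}{\left(-8062\right) 17528} = \frac{13601}{-141310736} = 13601 \left(- \frac{1}{141310736}\right) = - \frac{67}{696112} \approx -9.6249 \cdot 10^{-5}$)
$d{\left(O \right)} = - \frac{1}{74}$ ($d{\left(O \right)} = \frac{1}{\left(-8 + 8\right) - 74} = \frac{1}{0 - 74} = \frac{1}{-74} = - \frac{1}{74}$)
$\frac{-12283 + d{\left(-223 \right)}}{W + 49037} = \frac{-12283 - \frac{1}{74}}{- \frac{67}{696112} + 49037} = - \frac{908943}{74 \cdot \frac{34135244077}{696112}} = \left(- \frac{908943}{74}\right) \frac{696112}{34135244077} = - \frac{316363064808}{1263004030849}$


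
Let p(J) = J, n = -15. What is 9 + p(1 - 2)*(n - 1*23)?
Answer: 47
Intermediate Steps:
9 + p(1 - 2)*(n - 1*23) = 9 + (1 - 2)*(-15 - 1*23) = 9 - (-15 - 23) = 9 - 1*(-38) = 9 + 38 = 47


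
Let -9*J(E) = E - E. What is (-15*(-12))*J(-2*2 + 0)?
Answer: 0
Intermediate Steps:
J(E) = 0 (J(E) = -(E - E)/9 = -⅑*0 = 0)
(-15*(-12))*J(-2*2 + 0) = -15*(-12)*0 = 180*0 = 0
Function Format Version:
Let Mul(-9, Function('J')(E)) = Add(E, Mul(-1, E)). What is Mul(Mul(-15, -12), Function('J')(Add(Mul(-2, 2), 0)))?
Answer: 0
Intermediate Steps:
Function('J')(E) = 0 (Function('J')(E) = Mul(Rational(-1, 9), Add(E, Mul(-1, E))) = Mul(Rational(-1, 9), 0) = 0)
Mul(Mul(-15, -12), Function('J')(Add(Mul(-2, 2), 0))) = Mul(Mul(-15, -12), 0) = Mul(180, 0) = 0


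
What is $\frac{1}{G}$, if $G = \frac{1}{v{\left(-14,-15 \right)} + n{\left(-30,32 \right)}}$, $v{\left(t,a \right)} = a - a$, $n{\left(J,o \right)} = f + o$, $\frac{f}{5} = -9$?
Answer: $-13$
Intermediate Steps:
$f = -45$ ($f = 5 \left(-9\right) = -45$)
$n{\left(J,o \right)} = -45 + o$
$v{\left(t,a \right)} = 0$
$G = - \frac{1}{13}$ ($G = \frac{1}{0 + \left(-45 + 32\right)} = \frac{1}{0 - 13} = \frac{1}{-13} = - \frac{1}{13} \approx -0.076923$)
$\frac{1}{G} = \frac{1}{- \frac{1}{13}} = -13$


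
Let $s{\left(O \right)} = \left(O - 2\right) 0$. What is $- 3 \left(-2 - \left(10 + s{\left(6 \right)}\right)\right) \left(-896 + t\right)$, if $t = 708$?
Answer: $-6768$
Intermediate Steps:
$s{\left(O \right)} = 0$ ($s{\left(O \right)} = \left(-2 + O\right) 0 = 0$)
$- 3 \left(-2 - \left(10 + s{\left(6 \right)}\right)\right) \left(-896 + t\right) = - 3 \left(-2 - 10\right) \left(-896 + 708\right) = - 3 \left(-2 + \left(-10 + 0\right)\right) \left(-188\right) = - 3 \left(-2 - 10\right) \left(-188\right) = \left(-3\right) \left(-12\right) \left(-188\right) = 36 \left(-188\right) = -6768$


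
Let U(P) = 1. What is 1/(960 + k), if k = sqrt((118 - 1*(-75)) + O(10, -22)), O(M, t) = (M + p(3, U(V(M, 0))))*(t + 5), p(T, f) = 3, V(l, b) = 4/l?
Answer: 240/230407 - I*sqrt(7)/460814 ≈ 0.0010416 - 5.7415e-6*I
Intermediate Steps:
O(M, t) = (3 + M)*(5 + t) (O(M, t) = (M + 3)*(t + 5) = (3 + M)*(5 + t))
k = 2*I*sqrt(7) (k = sqrt((118 - 1*(-75)) + (15 + 3*(-22) + 5*10 + 10*(-22))) = sqrt((118 + 75) + (15 - 66 + 50 - 220)) = sqrt(193 - 221) = sqrt(-28) = 2*I*sqrt(7) ≈ 5.2915*I)
1/(960 + k) = 1/(960 + 2*I*sqrt(7))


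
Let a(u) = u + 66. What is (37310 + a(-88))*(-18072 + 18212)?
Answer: 5220320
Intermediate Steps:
a(u) = 66 + u
(37310 + a(-88))*(-18072 + 18212) = (37310 + (66 - 88))*(-18072 + 18212) = (37310 - 22)*140 = 37288*140 = 5220320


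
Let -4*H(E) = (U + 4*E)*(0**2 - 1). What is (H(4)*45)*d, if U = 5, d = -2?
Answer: -945/2 ≈ -472.50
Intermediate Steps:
H(E) = 5/4 + E (H(E) = -(5 + 4*E)*(0**2 - 1)/4 = -(5 + 4*E)*(0 - 1)/4 = -(5 + 4*E)*(-1)/4 = -(-5 - 4*E)/4 = 5/4 + E)
(H(4)*45)*d = ((5/4 + 4)*45)*(-2) = ((21/4)*45)*(-2) = (945/4)*(-2) = -945/2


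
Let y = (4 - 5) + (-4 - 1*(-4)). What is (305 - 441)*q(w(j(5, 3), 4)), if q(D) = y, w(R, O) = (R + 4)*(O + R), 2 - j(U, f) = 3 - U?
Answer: 136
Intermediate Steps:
j(U, f) = -1 + U (j(U, f) = 2 - (3 - U) = 2 + (-3 + U) = -1 + U)
w(R, O) = (4 + R)*(O + R)
y = -1 (y = -1 + (-4 + 4) = -1 + 0 = -1)
q(D) = -1
(305 - 441)*q(w(j(5, 3), 4)) = (305 - 441)*(-1) = -136*(-1) = 136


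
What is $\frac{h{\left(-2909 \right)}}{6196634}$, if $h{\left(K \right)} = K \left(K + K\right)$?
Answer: $\frac{8462281}{3098317} \approx 2.7313$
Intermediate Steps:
$h{\left(K \right)} = 2 K^{2}$ ($h{\left(K \right)} = K 2 K = 2 K^{2}$)
$\frac{h{\left(-2909 \right)}}{6196634} = \frac{2 \left(-2909\right)^{2}}{6196634} = 2 \cdot 8462281 \cdot \frac{1}{6196634} = 16924562 \cdot \frac{1}{6196634} = \frac{8462281}{3098317}$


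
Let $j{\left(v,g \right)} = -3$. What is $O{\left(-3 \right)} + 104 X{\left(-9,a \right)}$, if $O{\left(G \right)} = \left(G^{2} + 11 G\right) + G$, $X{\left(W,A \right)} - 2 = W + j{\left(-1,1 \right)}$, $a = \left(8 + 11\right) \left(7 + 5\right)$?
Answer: $-1067$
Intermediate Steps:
$a = 228$ ($a = 19 \cdot 12 = 228$)
$X{\left(W,A \right)} = -1 + W$ ($X{\left(W,A \right)} = 2 + \left(W - 3\right) = 2 + \left(-3 + W\right) = -1 + W$)
$O{\left(G \right)} = G^{2} + 12 G$
$O{\left(-3 \right)} + 104 X{\left(-9,a \right)} = - 3 \left(12 - 3\right) + 104 \left(-1 - 9\right) = \left(-3\right) 9 + 104 \left(-10\right) = -27 - 1040 = -1067$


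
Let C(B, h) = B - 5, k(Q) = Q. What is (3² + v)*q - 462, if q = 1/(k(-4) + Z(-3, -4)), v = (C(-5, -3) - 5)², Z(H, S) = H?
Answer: -3468/7 ≈ -495.43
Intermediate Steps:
C(B, h) = -5 + B
v = 225 (v = ((-5 - 5) - 5)² = (-10 - 5)² = (-15)² = 225)
q = -⅐ (q = 1/(-4 - 3) = 1/(-7) = -⅐ ≈ -0.14286)
(3² + v)*q - 462 = (3² + 225)*(-⅐) - 462 = (9 + 225)*(-⅐) - 462 = 234*(-⅐) - 462 = -234/7 - 462 = -3468/7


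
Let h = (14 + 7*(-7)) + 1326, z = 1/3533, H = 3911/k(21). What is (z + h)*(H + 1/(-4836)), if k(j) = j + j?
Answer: 1198148427828/9966593 ≈ 1.2022e+5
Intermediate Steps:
k(j) = 2*j
H = 3911/42 (H = 3911/((2*21)) = 3911/42 ≈ 93.119)
z = 1/3533 ≈ 0.00028305
h = 1291 (h = (14 - 49) + 1326 = -35 + 1326 = 1291)
(z + h)*(H + 1/(-4836)) = (1/3533 + 1291)*(3911/42 + 1/(-4836)) = 4561104*(3911/42 - 1/4836)/3533 = (4561104/3533)*(1050753/11284) = 1198148427828/9966593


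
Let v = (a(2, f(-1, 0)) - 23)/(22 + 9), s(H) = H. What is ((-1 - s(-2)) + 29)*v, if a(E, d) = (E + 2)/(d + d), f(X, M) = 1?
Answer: -630/31 ≈ -20.323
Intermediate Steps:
a(E, d) = (2 + E)/(2*d) (a(E, d) = (2 + E)/((2*d)) = (2 + E)*(1/(2*d)) = (2 + E)/(2*d))
v = -21/31 (v = ((½)*(2 + 2)/1 - 23)/(22 + 9) = ((½)*1*4 - 23)/31 = (2 - 23)*(1/31) = -21*1/31 = -21/31 ≈ -0.67742)
((-1 - s(-2)) + 29)*v = ((-1 - 1*(-2)) + 29)*(-21/31) = ((-1 + 2) + 29)*(-21/31) = (1 + 29)*(-21/31) = 30*(-21/31) = -630/31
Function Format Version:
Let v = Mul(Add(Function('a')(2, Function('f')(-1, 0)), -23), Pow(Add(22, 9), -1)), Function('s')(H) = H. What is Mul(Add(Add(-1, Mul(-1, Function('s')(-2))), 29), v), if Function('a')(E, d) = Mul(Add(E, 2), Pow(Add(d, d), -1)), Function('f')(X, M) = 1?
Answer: Rational(-630, 31) ≈ -20.323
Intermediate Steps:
Function('a')(E, d) = Mul(Rational(1, 2), Pow(d, -1), Add(2, E)) (Function('a')(E, d) = Mul(Add(2, E), Pow(Mul(2, d), -1)) = Mul(Add(2, E), Mul(Rational(1, 2), Pow(d, -1))) = Mul(Rational(1, 2), Pow(d, -1), Add(2, E)))
v = Rational(-21, 31) (v = Mul(Add(Mul(Rational(1, 2), Pow(1, -1), Add(2, 2)), -23), Pow(Add(22, 9), -1)) = Mul(Add(Mul(Rational(1, 2), 1, 4), -23), Pow(31, -1)) = Mul(Add(2, -23), Rational(1, 31)) = Mul(-21, Rational(1, 31)) = Rational(-21, 31) ≈ -0.67742)
Mul(Add(Add(-1, Mul(-1, Function('s')(-2))), 29), v) = Mul(Add(Add(-1, Mul(-1, -2)), 29), Rational(-21, 31)) = Mul(Add(Add(-1, 2), 29), Rational(-21, 31)) = Mul(Add(1, 29), Rational(-21, 31)) = Mul(30, Rational(-21, 31)) = Rational(-630, 31)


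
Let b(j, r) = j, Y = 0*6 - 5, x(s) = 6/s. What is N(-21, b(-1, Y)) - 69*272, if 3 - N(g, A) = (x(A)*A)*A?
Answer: -18759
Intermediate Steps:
Y = -5 (Y = 0 - 5 = -5)
N(g, A) = 3 - 6*A (N(g, A) = 3 - (6/A)*A*A = 3 - 6*A)
N(-21, b(-1, Y)) - 69*272 = (3 - 6*(-1)) - 69*272 = (3 + 6) - 18768 = 9 - 18768 = -18759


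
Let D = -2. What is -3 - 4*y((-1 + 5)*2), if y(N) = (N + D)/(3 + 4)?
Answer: -45/7 ≈ -6.4286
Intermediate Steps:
y(N) = -2/7 + N/7 (y(N) = (N - 2)/(3 + 4) = (-2 + N)/7 = (-2 + N)*(1/7) = -2/7 + N/7)
-3 - 4*y((-1 + 5)*2) = -3 - 4*(-2/7 + ((-1 + 5)*2)/7) = -3 - 4*(-2/7 + (4*2)/7) = -3 - 4*(-2/7 + (1/7)*8) = -3 - 4*(-2/7 + 8/7) = -3 - 4*6/7 = -3 - 24/7 = -45/7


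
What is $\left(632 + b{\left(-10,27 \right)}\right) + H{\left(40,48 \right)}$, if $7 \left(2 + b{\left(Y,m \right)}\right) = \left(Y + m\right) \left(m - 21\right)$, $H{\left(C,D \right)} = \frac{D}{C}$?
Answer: $\frac{22602}{35} \approx 645.77$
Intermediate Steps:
$b{\left(Y,m \right)} = -2 + \frac{\left(-21 + m\right) \left(Y + m\right)}{7}$ ($b{\left(Y,m \right)} = -2 + \frac{\left(Y + m\right) \left(m - 21\right)}{7} = -2 + \frac{\left(Y + m\right) \left(-21 + m\right)}{7} = -2 + \frac{\left(-21 + m\right) \left(Y + m\right)}{7}$)
$\left(632 + b{\left(-10,27 \right)}\right) + H{\left(40,48 \right)} = \left(632 - \left(53 - \frac{729}{7} + \frac{270}{7}\right)\right) + \frac{48}{40} = \left(632 - - \frac{88}{7}\right) + 48 \cdot \frac{1}{40} = \left(632 - - \frac{88}{7}\right) + \frac{6}{5} = \left(632 + \frac{88}{7}\right) + \frac{6}{5} = \frac{4512}{7} + \frac{6}{5} = \frac{22602}{35}$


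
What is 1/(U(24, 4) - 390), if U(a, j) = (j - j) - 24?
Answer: -1/414 ≈ -0.0024155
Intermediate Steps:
U(a, j) = -24 (U(a, j) = 0 - 24 = -24)
1/(U(24, 4) - 390) = 1/(-24 - 390) = 1/(-414) = -1/414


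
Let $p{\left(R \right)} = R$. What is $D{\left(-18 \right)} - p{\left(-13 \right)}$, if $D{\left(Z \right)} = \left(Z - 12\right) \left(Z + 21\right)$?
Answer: $-77$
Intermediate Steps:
$D{\left(Z \right)} = \left(-12 + Z\right) \left(21 + Z\right)$
$D{\left(-18 \right)} - p{\left(-13 \right)} = \left(-252 + \left(-18\right)^{2} + 9 \left(-18\right)\right) - -13 = \left(-252 + 324 - 162\right) + 13 = -90 + 13 = -77$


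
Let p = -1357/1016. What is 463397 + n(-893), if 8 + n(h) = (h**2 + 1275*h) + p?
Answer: 124217851/1016 ≈ 1.2226e+5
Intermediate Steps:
p = -1357/1016 (p = -1357*1/1016 = -1357/1016 ≈ -1.3356)
n(h) = -9485/1016 + h**2 + 1275*h (n(h) = -8 + ((h**2 + 1275*h) - 1357/1016) = -8 + (-1357/1016 + h**2 + 1275*h) = -9485/1016 + h**2 + 1275*h)
463397 + n(-893) = 463397 + (-9485/1016 + (-893)**2 + 1275*(-893)) = 463397 + (-9485/1016 + 797449 - 1138575) = 463397 - 346593501/1016 = 124217851/1016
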